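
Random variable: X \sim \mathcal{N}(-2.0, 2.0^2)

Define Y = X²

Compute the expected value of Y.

E[X²] = Var(X) + (E[X])² = 4 + 4 = 8

8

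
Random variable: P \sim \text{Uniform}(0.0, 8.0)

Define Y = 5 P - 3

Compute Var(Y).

For Y = aP + b: Var(Y) = a² * Var(P)
Var(P) = (8 - 0)^2/12 = 5.3333333
Var(Y) = 5² * 5.3333333 = 25 * 5.3333333 = 133.33333

133.33333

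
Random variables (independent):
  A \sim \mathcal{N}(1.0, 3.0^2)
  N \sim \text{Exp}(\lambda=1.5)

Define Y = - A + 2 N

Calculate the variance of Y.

For independent RVs: Var(aX + bY) = a²Var(X) + b²Var(Y)
Var(A) = 9
Var(N) = 0.44444444
Var(Y) = (-1)²*9 + 2²*0.44444444
= 1*9 + 4*0.44444444 = 10.777778

10.777778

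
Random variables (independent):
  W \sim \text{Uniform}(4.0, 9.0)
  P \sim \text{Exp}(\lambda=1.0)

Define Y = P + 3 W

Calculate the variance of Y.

For independent RVs: Var(aX + bY) = a²Var(X) + b²Var(Y)
Var(W) = 2.0833333
Var(P) = 1
Var(Y) = 3²*2.0833333 + 1²*1
= 9*2.0833333 + 1*1 = 19.75

19.75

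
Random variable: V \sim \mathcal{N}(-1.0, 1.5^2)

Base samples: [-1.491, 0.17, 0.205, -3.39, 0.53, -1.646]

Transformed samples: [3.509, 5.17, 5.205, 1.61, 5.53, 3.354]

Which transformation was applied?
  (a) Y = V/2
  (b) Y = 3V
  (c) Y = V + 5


Checking option (c) Y = V + 5:
  V = -1.491 -> Y = 3.509 ✓
  V = 0.17 -> Y = 5.17 ✓
  V = 0.205 -> Y = 5.205 ✓
All samples match this transformation.

(c) V + 5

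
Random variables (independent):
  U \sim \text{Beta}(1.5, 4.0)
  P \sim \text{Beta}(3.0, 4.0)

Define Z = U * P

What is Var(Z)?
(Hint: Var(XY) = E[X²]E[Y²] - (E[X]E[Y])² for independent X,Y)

Var(XY) = E[X²]E[Y²] - (E[X]E[Y])²
E[U] = 0.27272727, Var(U) = 0.03051494
E[P] = 0.42857143, Var(P) = 0.030612245
E[U²] = 0.03051494 + 0.27272727² = 0.1048951
E[P²] = 0.030612245 + 0.42857143² = 0.21428571
Var(Z) = 0.1048951*0.21428571 - (0.27272727*0.42857143)²
= 0.022477522 - 0.013661663 = 0.0088158595

0.0088158595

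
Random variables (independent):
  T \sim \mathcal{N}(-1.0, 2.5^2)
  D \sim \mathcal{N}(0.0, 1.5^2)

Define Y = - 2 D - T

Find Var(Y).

For independent RVs: Var(aX + bY) = a²Var(X) + b²Var(Y)
Var(T) = 6.25
Var(D) = 2.25
Var(Y) = (-1)²*6.25 + (-2)²*2.25
= 1*6.25 + 4*2.25 = 15.25

15.25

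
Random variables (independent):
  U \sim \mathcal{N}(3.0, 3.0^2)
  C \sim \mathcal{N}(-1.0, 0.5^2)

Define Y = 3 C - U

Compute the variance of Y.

For independent RVs: Var(aX + bY) = a²Var(X) + b²Var(Y)
Var(U) = 9
Var(C) = 0.25
Var(Y) = (-1)²*9 + 3²*0.25
= 1*9 + 9*0.25 = 11.25

11.25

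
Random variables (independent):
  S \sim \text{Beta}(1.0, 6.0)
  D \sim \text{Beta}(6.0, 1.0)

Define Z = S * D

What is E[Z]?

For independent RVs: E[XY] = E[X]*E[Y]
E[S] = 0.14285714
E[D] = 0.85714286
E[Z] = 0.14285714 * 0.85714286 = 0.12244898

0.12244898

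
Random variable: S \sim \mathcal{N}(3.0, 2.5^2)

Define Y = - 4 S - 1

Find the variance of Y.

For Y = aS + b: Var(Y) = a² * Var(S)
Var(S) = 2.5^2 = 6.25
Var(Y) = (-4)² * 6.25 = 16 * 6.25 = 100

100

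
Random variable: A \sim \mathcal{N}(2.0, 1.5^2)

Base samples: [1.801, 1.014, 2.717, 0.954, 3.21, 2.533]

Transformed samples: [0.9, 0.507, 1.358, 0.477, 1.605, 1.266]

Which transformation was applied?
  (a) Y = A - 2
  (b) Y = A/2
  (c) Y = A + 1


Checking option (b) Y = A/2:
  A = 1.801 -> Y = 0.9 ✓
  A = 1.014 -> Y = 0.507 ✓
  A = 2.717 -> Y = 1.358 ✓
All samples match this transformation.

(b) A/2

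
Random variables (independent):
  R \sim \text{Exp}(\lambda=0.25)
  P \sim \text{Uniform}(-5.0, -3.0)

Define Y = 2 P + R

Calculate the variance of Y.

For independent RVs: Var(aX + bY) = a²Var(X) + b²Var(Y)
Var(R) = 16
Var(P) = 0.33333333
Var(Y) = 1²*16 + 2²*0.33333333
= 1*16 + 4*0.33333333 = 17.333333

17.333333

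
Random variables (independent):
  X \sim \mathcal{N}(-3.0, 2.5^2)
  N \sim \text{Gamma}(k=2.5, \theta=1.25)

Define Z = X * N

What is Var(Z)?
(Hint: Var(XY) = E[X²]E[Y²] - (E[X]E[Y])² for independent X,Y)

Var(XY) = E[X²]E[Y²] - (E[X]E[Y])²
E[X] = -3, Var(X) = 6.25
E[N] = 3.125, Var(N) = 3.90625
E[X²] = 6.25 + (-3)² = 15.25
E[N²] = 3.90625 + 3.125² = 13.671875
Var(Z) = 15.25*13.671875 - (-3*3.125)²
= 208.49609 - 87.890625 = 120.60547

120.60547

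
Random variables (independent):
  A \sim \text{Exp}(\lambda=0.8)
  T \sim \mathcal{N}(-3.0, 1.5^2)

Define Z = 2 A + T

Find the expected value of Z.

E[Z] = 2*E[A] + 1*E[T]
E[A] = 1.25
E[T] = -3
E[Z] = 2*1.25 + 1*(-3) = -0.5

-0.5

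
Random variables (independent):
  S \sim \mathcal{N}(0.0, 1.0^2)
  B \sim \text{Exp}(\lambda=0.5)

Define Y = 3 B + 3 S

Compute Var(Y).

For independent RVs: Var(aX + bY) = a²Var(X) + b²Var(Y)
Var(S) = 1
Var(B) = 4
Var(Y) = 3²*1 + 3²*4
= 9*1 + 9*4 = 45

45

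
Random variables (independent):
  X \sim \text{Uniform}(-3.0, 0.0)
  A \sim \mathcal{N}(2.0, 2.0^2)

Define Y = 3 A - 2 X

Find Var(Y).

For independent RVs: Var(aX + bY) = a²Var(X) + b²Var(Y)
Var(X) = 0.75
Var(A) = 4
Var(Y) = (-2)²*0.75 + 3²*4
= 4*0.75 + 9*4 = 39

39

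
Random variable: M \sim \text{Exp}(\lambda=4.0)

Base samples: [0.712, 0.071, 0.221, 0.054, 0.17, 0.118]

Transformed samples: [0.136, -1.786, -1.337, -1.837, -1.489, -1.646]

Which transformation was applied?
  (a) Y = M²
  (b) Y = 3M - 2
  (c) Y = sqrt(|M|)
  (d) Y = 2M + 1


Checking option (b) Y = 3M - 2:
  M = 0.712 -> Y = 0.136 ✓
  M = 0.071 -> Y = -1.786 ✓
  M = 0.221 -> Y = -1.337 ✓
All samples match this transformation.

(b) 3M - 2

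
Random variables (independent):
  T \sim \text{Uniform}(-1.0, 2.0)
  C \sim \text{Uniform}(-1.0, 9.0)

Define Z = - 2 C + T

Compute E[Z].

E[Z] = 1*E[T] - 2*E[C]
E[T] = 0.5
E[C] = 4
E[Z] = 1*0.5 - 2*4 = -7.5

-7.5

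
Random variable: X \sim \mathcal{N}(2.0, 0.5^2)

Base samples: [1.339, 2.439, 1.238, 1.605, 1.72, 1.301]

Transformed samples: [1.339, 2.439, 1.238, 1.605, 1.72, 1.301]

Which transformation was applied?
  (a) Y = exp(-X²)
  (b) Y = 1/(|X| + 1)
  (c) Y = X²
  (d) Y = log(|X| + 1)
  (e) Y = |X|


Checking option (e) Y = |X|:
  X = 1.339 -> Y = 1.339 ✓
  X = 2.439 -> Y = 2.439 ✓
  X = 1.238 -> Y = 1.238 ✓
All samples match this transformation.

(e) |X|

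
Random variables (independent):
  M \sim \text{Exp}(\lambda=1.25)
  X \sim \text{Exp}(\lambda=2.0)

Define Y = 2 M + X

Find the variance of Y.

For independent RVs: Var(aX + bY) = a²Var(X) + b²Var(Y)
Var(M) = 0.64
Var(X) = 0.25
Var(Y) = 2²*0.64 + 1²*0.25
= 4*0.64 + 1*0.25 = 2.81

2.81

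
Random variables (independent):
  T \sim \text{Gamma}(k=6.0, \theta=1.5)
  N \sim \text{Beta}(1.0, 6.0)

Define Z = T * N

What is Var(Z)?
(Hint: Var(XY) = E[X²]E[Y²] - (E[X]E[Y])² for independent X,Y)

Var(XY) = E[X²]E[Y²] - (E[X]E[Y])²
E[T] = 9, Var(T) = 13.5
E[N] = 0.14285714, Var(N) = 0.015306122
E[T²] = 13.5 + 9² = 94.5
E[N²] = 0.015306122 + 0.14285714² = 0.035714286
Var(Z) = 94.5*0.035714286 - (9*0.14285714)²
= 3.375 - 1.6530612 = 1.7219388

1.7219388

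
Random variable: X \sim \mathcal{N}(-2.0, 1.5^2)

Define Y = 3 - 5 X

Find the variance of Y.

For Y = aX + b: Var(Y) = a² * Var(X)
Var(X) = 1.5^2 = 2.25
Var(Y) = (-5)² * 2.25 = 25 * 2.25 = 56.25

56.25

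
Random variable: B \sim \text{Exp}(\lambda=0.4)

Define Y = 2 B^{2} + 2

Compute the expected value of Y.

E[Y] = 2*E[B²] + 2
E[B] = 2.5
E[B²] = Var(B) + (E[B])² = 6.25 + 6.25 = 12.5
E[Y] = 2*12.5 + 2 = 27

27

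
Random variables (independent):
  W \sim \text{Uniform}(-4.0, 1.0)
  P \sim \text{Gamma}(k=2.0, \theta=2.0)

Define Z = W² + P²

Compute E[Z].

E[Z] = E[W²] + E[P²]
E[W²] = Var(W) + E[W]² = 2.0833333 + 2.25 = 4.3333333
E[P²] = Var(P) + E[P]² = 8 + 16 = 24
E[Z] = 4.3333333 + 24 = 28.333333

28.333333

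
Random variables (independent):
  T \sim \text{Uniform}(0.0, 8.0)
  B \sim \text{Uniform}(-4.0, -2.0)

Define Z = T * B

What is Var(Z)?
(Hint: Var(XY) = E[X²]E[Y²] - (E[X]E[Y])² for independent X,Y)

Var(XY) = E[X²]E[Y²] - (E[X]E[Y])²
E[T] = 4, Var(T) = 5.3333333
E[B] = -3, Var(B) = 0.33333333
E[T²] = 5.3333333 + 4² = 21.333333
E[B²] = 0.33333333 + (-3)² = 9.3333333
Var(Z) = 21.333333*9.3333333 - (4*(-3))²
= 199.11111 - 144 = 55.111111

55.111111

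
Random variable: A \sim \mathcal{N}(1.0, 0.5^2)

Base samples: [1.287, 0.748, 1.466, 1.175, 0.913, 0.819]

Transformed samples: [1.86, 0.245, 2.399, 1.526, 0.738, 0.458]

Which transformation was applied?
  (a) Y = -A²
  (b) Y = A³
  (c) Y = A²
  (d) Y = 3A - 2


Checking option (d) Y = 3A - 2:
  A = 1.287 -> Y = 1.86 ✓
  A = 0.748 -> Y = 0.245 ✓
  A = 1.466 -> Y = 2.399 ✓
All samples match this transformation.

(d) 3A - 2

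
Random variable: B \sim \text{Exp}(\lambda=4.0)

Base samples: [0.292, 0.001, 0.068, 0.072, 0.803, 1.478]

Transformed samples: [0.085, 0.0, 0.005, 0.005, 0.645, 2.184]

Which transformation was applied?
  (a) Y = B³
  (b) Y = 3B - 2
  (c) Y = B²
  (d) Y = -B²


Checking option (c) Y = B²:
  B = 0.292 -> Y = 0.085 ✓
  B = 0.001 -> Y = 0.0 ✓
  B = 0.068 -> Y = 0.005 ✓
All samples match this transformation.

(c) B²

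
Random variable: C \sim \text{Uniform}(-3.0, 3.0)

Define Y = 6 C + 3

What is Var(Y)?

For Y = aC + b: Var(Y) = a² * Var(C)
Var(C) = (3 + 3)^2/12 = 3
Var(Y) = 6² * 3 = 36 * 3 = 108

108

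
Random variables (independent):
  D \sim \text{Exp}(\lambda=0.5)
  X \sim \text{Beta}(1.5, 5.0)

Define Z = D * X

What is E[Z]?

For independent RVs: E[XY] = E[X]*E[Y]
E[D] = 2
E[X] = 0.23076923
E[Z] = 2 * 0.23076923 = 0.46153846

0.46153846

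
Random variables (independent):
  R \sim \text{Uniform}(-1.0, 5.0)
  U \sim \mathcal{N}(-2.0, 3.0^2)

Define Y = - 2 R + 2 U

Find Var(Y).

For independent RVs: Var(aX + bY) = a²Var(X) + b²Var(Y)
Var(R) = 3
Var(U) = 9
Var(Y) = (-2)²*3 + 2²*9
= 4*3 + 4*9 = 48

48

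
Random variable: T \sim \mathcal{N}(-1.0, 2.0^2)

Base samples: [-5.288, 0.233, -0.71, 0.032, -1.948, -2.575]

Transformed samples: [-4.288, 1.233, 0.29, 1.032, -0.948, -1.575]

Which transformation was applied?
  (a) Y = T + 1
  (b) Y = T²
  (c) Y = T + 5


Checking option (a) Y = T + 1:
  T = -5.288 -> Y = -4.288 ✓
  T = 0.233 -> Y = 1.233 ✓
  T = -0.71 -> Y = 0.29 ✓
All samples match this transformation.

(a) T + 1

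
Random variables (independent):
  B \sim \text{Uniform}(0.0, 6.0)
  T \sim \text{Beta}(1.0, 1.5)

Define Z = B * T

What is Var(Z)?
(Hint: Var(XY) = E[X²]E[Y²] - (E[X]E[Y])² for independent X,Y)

Var(XY) = E[X²]E[Y²] - (E[X]E[Y])²
E[B] = 3, Var(B) = 3
E[T] = 0.4, Var(T) = 0.068571429
E[B²] = 3 + 3² = 12
E[T²] = 0.068571429 + 0.4² = 0.22857143
Var(Z) = 12*0.22857143 - (3*0.4)²
= 2.7428571 - 1.44 = 1.3028571

1.3028571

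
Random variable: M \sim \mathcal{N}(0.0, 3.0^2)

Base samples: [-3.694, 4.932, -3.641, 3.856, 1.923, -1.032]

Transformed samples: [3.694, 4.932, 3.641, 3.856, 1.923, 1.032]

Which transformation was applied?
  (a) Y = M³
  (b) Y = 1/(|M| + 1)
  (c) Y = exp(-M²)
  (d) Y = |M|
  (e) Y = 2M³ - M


Checking option (d) Y = |M|:
  M = -3.694 -> Y = 3.694 ✓
  M = 4.932 -> Y = 4.932 ✓
  M = -3.641 -> Y = 3.641 ✓
All samples match this transformation.

(d) |M|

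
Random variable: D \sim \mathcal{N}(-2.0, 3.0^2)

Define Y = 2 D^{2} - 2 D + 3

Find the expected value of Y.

E[Y] = 2*E[D²] - 2*E[D] + 3
E[D] = -2
E[D²] = Var(D) + (E[D])² = 9 + 4 = 13
E[Y] = 2*13 - 2*(-2) + 3 = 33

33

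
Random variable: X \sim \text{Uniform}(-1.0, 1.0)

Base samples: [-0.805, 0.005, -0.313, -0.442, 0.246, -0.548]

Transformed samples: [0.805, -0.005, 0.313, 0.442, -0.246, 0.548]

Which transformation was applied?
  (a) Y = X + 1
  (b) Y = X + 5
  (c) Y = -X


Checking option (c) Y = -X:
  X = -0.805 -> Y = 0.805 ✓
  X = 0.005 -> Y = -0.005 ✓
  X = -0.313 -> Y = 0.313 ✓
All samples match this transformation.

(c) -X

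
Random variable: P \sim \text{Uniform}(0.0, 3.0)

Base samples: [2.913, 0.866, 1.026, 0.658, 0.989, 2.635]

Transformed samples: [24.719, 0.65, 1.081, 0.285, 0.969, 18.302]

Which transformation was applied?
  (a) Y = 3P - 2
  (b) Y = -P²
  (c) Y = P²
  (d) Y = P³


Checking option (d) Y = P³:
  P = 2.913 -> Y = 24.719 ✓
  P = 0.866 -> Y = 0.65 ✓
  P = 1.026 -> Y = 1.081 ✓
All samples match this transformation.

(d) P³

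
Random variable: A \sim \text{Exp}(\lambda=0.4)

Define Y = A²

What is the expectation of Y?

E[A²] = Var(A) + (E[A])² = 6.25 + 6.25 = 12.5

12.5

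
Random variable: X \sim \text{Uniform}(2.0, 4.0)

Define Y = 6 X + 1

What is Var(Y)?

For Y = aX + b: Var(Y) = a² * Var(X)
Var(X) = (4 - 2)^2/12 = 0.33333333
Var(Y) = 6² * 0.33333333 = 36 * 0.33333333 = 12

12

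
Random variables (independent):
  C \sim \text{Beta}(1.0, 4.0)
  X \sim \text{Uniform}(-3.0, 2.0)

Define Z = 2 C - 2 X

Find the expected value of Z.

E[Z] = 2*E[C] - 2*E[X]
E[C] = 0.2
E[X] = -0.5
E[Z] = 2*0.2 - 2*(-0.5) = 1.4

1.4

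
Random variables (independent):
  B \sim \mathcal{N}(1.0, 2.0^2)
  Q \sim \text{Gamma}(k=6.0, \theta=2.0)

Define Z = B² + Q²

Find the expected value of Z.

E[Z] = E[B²] + E[Q²]
E[B²] = Var(B) + E[B]² = 4 + 1 = 5
E[Q²] = Var(Q) + E[Q]² = 24 + 144 = 168
E[Z] = 5 + 168 = 173

173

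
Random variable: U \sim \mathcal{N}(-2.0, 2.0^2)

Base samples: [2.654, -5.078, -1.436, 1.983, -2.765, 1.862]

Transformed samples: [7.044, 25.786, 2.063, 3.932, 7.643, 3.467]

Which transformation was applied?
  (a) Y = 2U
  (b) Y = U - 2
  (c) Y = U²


Checking option (c) Y = U²:
  U = 2.654 -> Y = 7.044 ✓
  U = -5.078 -> Y = 25.786 ✓
  U = -1.436 -> Y = 2.063 ✓
All samples match this transformation.

(c) U²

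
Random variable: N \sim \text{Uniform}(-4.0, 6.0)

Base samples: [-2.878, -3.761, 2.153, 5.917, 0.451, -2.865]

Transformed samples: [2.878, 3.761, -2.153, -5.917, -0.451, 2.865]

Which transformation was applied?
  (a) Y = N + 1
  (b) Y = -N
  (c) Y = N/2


Checking option (b) Y = -N:
  N = -2.878 -> Y = 2.878 ✓
  N = -3.761 -> Y = 3.761 ✓
  N = 2.153 -> Y = -2.153 ✓
All samples match this transformation.

(b) -N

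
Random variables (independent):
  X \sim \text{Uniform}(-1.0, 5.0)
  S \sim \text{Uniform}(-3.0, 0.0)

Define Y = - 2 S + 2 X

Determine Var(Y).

For independent RVs: Var(aX + bY) = a²Var(X) + b²Var(Y)
Var(X) = 3
Var(S) = 0.75
Var(Y) = 2²*3 + (-2)²*0.75
= 4*3 + 4*0.75 = 15

15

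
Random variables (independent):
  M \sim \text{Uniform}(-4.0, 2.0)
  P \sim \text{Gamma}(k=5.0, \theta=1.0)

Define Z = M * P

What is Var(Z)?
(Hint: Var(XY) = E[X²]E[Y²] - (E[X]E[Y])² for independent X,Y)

Var(XY) = E[X²]E[Y²] - (E[X]E[Y])²
E[M] = -1, Var(M) = 3
E[P] = 5, Var(P) = 5
E[M²] = 3 + (-1)² = 4
E[P²] = 5 + 5² = 30
Var(Z) = 4*30 - (-1*5)²
= 120 - 25 = 95

95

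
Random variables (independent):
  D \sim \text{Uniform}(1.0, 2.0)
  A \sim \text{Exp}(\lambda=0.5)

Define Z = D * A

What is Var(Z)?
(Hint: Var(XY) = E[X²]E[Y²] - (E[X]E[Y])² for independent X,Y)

Var(XY) = E[X²]E[Y²] - (E[X]E[Y])²
E[D] = 1.5, Var(D) = 0.083333333
E[A] = 2, Var(A) = 4
E[D²] = 0.083333333 + 1.5² = 2.3333333
E[A²] = 4 + 2² = 8
Var(Z) = 2.3333333*8 - (1.5*2)²
= 18.666667 - 9 = 9.6666667

9.6666667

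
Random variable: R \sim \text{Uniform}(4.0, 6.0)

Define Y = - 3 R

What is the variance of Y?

For Y = aR + b: Var(Y) = a² * Var(R)
Var(R) = (6 - 4)^2/12 = 0.33333333
Var(Y) = (-3)² * 0.33333333 = 9 * 0.33333333 = 3

3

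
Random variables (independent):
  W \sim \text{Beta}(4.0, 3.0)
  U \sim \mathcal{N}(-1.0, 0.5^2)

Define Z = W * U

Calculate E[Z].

For independent RVs: E[XY] = E[X]*E[Y]
E[W] = 0.57142857
E[U] = -1
E[Z] = 0.57142857 * (-1) = -0.57142857

-0.57142857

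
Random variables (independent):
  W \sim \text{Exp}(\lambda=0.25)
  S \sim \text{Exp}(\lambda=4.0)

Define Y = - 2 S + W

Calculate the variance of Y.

For independent RVs: Var(aX + bY) = a²Var(X) + b²Var(Y)
Var(W) = 16
Var(S) = 0.0625
Var(Y) = 1²*16 + (-2)²*0.0625
= 1*16 + 4*0.0625 = 16.25

16.25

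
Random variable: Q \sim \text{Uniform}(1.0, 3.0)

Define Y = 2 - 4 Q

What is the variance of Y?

For Y = aQ + b: Var(Y) = a² * Var(Q)
Var(Q) = (3 - 1)^2/12 = 0.33333333
Var(Y) = (-4)² * 0.33333333 = 16 * 0.33333333 = 5.3333333

5.3333333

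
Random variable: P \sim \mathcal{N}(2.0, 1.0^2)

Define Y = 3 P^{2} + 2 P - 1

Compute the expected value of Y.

E[Y] = 3*E[P²] + 2*E[P] - 1
E[P] = 2
E[P²] = Var(P) + (E[P])² = 1 + 4 = 5
E[Y] = 3*5 + 2*2 - 1 = 18

18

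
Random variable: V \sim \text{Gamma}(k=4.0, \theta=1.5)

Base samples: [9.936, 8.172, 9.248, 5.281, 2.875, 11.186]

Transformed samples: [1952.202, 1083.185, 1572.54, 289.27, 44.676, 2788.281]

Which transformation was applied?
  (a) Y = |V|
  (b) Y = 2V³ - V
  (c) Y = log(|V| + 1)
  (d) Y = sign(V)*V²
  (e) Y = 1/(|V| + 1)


Checking option (b) Y = 2V³ - V:
  V = 9.936 -> Y = 1952.202 ✓
  V = 8.172 -> Y = 1083.185 ✓
  V = 9.248 -> Y = 1572.54 ✓
All samples match this transformation.

(b) 2V³ - V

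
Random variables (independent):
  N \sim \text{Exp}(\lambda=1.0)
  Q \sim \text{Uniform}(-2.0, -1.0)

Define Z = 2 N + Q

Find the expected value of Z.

E[Z] = 2*E[N] + 1*E[Q]
E[N] = 1
E[Q] = -1.5
E[Z] = 2*1 + 1*(-1.5) = 0.5

0.5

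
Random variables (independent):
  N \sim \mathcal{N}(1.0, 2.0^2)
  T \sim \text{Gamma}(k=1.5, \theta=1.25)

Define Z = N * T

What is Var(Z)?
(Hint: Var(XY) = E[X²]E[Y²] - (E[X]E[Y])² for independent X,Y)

Var(XY) = E[X²]E[Y²] - (E[X]E[Y])²
E[N] = 1, Var(N) = 4
E[T] = 1.875, Var(T) = 2.34375
E[N²] = 4 + 1² = 5
E[T²] = 2.34375 + 1.875² = 5.859375
Var(Z) = 5*5.859375 - (1*1.875)²
= 29.296875 - 3.515625 = 25.78125

25.78125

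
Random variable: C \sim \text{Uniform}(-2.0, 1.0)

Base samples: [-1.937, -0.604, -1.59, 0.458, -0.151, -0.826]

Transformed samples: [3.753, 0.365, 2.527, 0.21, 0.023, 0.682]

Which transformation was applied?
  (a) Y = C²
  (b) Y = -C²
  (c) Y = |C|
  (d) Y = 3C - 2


Checking option (a) Y = C²:
  C = -1.937 -> Y = 3.753 ✓
  C = -0.604 -> Y = 0.365 ✓
  C = -1.59 -> Y = 2.527 ✓
All samples match this transformation.

(a) C²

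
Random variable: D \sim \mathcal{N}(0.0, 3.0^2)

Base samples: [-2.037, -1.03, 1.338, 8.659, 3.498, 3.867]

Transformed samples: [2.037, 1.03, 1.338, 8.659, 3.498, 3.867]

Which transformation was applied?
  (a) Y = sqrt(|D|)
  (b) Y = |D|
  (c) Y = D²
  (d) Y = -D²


Checking option (b) Y = |D|:
  D = -2.037 -> Y = 2.037 ✓
  D = -1.03 -> Y = 1.03 ✓
  D = 1.338 -> Y = 1.338 ✓
All samples match this transformation.

(b) |D|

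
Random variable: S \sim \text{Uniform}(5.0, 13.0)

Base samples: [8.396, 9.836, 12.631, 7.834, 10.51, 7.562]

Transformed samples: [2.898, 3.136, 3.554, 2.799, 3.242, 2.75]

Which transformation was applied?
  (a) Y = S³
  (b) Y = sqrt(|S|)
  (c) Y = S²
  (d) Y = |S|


Checking option (b) Y = sqrt(|S|):
  S = 8.396 -> Y = 2.898 ✓
  S = 9.836 -> Y = 3.136 ✓
  S = 12.631 -> Y = 3.554 ✓
All samples match this transformation.

(b) sqrt(|S|)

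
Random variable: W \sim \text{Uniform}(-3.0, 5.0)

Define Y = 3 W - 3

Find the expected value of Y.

For Y = 3W - 3:
E[Y] = 3 * E[W] - 3
E[W] = (-3 + 5)/2 = 1
E[Y] = 3 * 1 - 3 = 0

0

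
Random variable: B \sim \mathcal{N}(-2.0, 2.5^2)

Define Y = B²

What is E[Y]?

E[B²] = Var(B) + (E[B])² = 6.25 + 4 = 10.25

10.25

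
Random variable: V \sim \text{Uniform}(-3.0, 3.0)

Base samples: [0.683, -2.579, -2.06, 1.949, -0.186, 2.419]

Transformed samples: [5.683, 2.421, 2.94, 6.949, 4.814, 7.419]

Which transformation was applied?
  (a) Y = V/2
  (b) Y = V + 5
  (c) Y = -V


Checking option (b) Y = V + 5:
  V = 0.683 -> Y = 5.683 ✓
  V = -2.579 -> Y = 2.421 ✓
  V = -2.06 -> Y = 2.94 ✓
All samples match this transformation.

(b) V + 5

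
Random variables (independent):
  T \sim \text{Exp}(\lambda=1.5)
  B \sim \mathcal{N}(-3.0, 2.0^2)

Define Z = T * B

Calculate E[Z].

For independent RVs: E[XY] = E[X]*E[Y]
E[T] = 0.66666667
E[B] = -3
E[Z] = 0.66666667 * (-3) = -2

-2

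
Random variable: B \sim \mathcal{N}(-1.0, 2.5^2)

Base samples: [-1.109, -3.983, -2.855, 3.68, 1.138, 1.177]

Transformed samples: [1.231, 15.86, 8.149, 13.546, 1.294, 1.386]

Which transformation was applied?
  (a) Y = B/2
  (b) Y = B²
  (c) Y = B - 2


Checking option (b) Y = B²:
  B = -1.109 -> Y = 1.231 ✓
  B = -3.983 -> Y = 15.86 ✓
  B = -2.855 -> Y = 8.149 ✓
All samples match this transformation.

(b) B²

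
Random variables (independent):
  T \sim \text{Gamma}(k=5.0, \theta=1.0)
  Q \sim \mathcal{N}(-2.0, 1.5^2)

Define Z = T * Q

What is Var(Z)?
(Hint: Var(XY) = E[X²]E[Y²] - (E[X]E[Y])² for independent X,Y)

Var(XY) = E[X²]E[Y²] - (E[X]E[Y])²
E[T] = 5, Var(T) = 5
E[Q] = -2, Var(Q) = 2.25
E[T²] = 5 + 5² = 30
E[Q²] = 2.25 + (-2)² = 6.25
Var(Z) = 30*6.25 - (5*(-2))²
= 187.5 - 100 = 87.5

87.5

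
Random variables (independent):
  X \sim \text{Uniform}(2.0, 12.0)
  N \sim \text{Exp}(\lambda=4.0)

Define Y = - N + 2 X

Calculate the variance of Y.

For independent RVs: Var(aX + bY) = a²Var(X) + b²Var(Y)
Var(X) = 8.3333333
Var(N) = 0.0625
Var(Y) = 2²*8.3333333 + (-1)²*0.0625
= 4*8.3333333 + 1*0.0625 = 33.395833

33.395833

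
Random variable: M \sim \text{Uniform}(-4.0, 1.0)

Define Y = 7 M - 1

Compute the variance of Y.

For Y = aM + b: Var(Y) = a² * Var(M)
Var(M) = (1 + 4)^2/12 = 2.0833333
Var(Y) = 7² * 2.0833333 = 49 * 2.0833333 = 102.08333

102.08333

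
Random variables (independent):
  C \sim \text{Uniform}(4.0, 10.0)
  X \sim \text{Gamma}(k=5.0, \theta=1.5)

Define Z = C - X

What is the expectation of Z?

E[Z] = 1*E[C] - 1*E[X]
E[C] = 7
E[X] = 7.5
E[Z] = 1*7 - 1*7.5 = -0.5

-0.5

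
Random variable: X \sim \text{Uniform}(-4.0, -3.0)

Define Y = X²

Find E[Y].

E[X²] = Var(X) + (E[X])² = 0.083333333 + 12.25 = 12.333333

12.333333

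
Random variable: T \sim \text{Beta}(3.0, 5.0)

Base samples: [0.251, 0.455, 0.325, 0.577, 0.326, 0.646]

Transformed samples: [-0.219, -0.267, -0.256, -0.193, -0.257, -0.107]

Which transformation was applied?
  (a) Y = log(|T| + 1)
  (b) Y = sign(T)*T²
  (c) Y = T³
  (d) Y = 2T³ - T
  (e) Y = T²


Checking option (d) Y = 2T³ - T:
  T = 0.251 -> Y = -0.219 ✓
  T = 0.455 -> Y = -0.267 ✓
  T = 0.325 -> Y = -0.256 ✓
All samples match this transformation.

(d) 2T³ - T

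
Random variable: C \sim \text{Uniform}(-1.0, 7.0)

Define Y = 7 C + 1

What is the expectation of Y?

For Y = 7C + 1:
E[Y] = 7 * E[C] + 1
E[C] = (-1 + 7)/2 = 3
E[Y] = 7 * 3 + 1 = 22

22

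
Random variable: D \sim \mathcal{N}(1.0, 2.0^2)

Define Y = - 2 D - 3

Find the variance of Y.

For Y = aD + b: Var(Y) = a² * Var(D)
Var(D) = 2.0^2 = 4
Var(Y) = (-2)² * 4 = 4 * 4 = 16

16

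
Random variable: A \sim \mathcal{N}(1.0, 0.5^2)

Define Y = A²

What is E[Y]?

E[A²] = Var(A) + (E[A])² = 0.25 + 1 = 1.25

1.25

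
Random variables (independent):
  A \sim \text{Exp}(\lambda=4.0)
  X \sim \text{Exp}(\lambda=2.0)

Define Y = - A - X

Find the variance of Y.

For independent RVs: Var(aX + bY) = a²Var(X) + b²Var(Y)
Var(A) = 0.0625
Var(X) = 0.25
Var(Y) = (-1)²*0.0625 + (-1)²*0.25
= 1*0.0625 + 1*0.25 = 0.3125

0.3125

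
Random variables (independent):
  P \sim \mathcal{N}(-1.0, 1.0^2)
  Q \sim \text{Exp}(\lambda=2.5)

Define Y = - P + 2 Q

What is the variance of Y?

For independent RVs: Var(aX + bY) = a²Var(X) + b²Var(Y)
Var(P) = 1
Var(Q) = 0.16
Var(Y) = (-1)²*1 + 2²*0.16
= 1*1 + 4*0.16 = 1.64

1.64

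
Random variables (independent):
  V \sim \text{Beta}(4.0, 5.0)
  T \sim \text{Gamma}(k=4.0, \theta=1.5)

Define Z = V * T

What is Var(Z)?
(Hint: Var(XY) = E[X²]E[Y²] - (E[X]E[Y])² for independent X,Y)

Var(XY) = E[X²]E[Y²] - (E[X]E[Y])²
E[V] = 0.44444444, Var(V) = 0.024691358
E[T] = 6, Var(T) = 9
E[V²] = 0.024691358 + 0.44444444² = 0.22222222
E[T²] = 9 + 6² = 45
Var(Z) = 0.22222222*45 - (0.44444444*6)²
= 10 - 7.1111111 = 2.8888889

2.8888889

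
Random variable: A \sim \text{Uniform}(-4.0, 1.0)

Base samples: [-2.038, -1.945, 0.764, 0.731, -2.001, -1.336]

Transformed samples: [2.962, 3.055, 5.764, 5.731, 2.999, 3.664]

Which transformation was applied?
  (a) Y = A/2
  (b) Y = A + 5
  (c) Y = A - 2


Checking option (b) Y = A + 5:
  A = -2.038 -> Y = 2.962 ✓
  A = -1.945 -> Y = 3.055 ✓
  A = 0.764 -> Y = 5.764 ✓
All samples match this transformation.

(b) A + 5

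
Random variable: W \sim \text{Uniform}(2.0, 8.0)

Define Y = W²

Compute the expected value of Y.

Using E[X²] = Var(X) + (E[X])²:
E[W] = 5
Var(W) = (8 - 2)^2/12 = 3
E[W²] = 3 + 5² = 3 + 25 = 28

28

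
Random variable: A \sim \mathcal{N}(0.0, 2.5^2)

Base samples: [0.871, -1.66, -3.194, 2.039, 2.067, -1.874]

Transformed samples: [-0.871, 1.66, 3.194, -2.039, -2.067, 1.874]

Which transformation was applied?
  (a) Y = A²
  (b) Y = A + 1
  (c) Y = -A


Checking option (c) Y = -A:
  A = 0.871 -> Y = -0.871 ✓
  A = -1.66 -> Y = 1.66 ✓
  A = -3.194 -> Y = 3.194 ✓
All samples match this transformation.

(c) -A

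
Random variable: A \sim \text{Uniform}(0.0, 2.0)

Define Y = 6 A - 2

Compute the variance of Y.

For Y = aA + b: Var(Y) = a² * Var(A)
Var(A) = (2 - 0)^2/12 = 0.33333333
Var(Y) = 6² * 0.33333333 = 36 * 0.33333333 = 12

12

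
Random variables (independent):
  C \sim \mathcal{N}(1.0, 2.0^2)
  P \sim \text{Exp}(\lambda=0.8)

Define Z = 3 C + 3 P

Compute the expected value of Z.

E[Z] = 3*E[C] + 3*E[P]
E[C] = 1
E[P] = 1.25
E[Z] = 3*1 + 3*1.25 = 6.75

6.75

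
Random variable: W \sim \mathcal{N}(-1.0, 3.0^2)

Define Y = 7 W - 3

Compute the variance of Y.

For Y = aW + b: Var(Y) = a² * Var(W)
Var(W) = 3.0^2 = 9
Var(Y) = 7² * 9 = 49 * 9 = 441

441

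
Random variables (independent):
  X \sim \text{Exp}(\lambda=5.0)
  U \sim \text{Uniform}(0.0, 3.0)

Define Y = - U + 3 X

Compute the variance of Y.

For independent RVs: Var(aX + bY) = a²Var(X) + b²Var(Y)
Var(X) = 0.04
Var(U) = 0.75
Var(Y) = 3²*0.04 + (-1)²*0.75
= 9*0.04 + 1*0.75 = 1.11

1.11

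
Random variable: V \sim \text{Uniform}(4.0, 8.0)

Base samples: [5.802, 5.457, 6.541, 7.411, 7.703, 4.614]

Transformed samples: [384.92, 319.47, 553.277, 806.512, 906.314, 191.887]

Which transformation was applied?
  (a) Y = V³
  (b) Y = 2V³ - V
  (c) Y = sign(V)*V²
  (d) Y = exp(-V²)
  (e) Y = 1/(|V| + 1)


Checking option (b) Y = 2V³ - V:
  V = 5.802 -> Y = 384.92 ✓
  V = 5.457 -> Y = 319.47 ✓
  V = 6.541 -> Y = 553.277 ✓
All samples match this transformation.

(b) 2V³ - V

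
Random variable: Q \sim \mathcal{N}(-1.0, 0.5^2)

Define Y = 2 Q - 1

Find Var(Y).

For Y = aQ + b: Var(Y) = a² * Var(Q)
Var(Q) = 0.5^2 = 0.25
Var(Y) = 2² * 0.25 = 4 * 0.25 = 1

1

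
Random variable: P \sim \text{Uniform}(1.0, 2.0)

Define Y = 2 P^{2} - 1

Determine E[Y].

E[Y] = 2*E[P²] - 1
E[P] = 1.5
E[P²] = Var(P) + (E[P])² = 0.083333333 + 2.25 = 2.3333333
E[Y] = 2*2.3333333 - 1 = 3.6666667

3.6666667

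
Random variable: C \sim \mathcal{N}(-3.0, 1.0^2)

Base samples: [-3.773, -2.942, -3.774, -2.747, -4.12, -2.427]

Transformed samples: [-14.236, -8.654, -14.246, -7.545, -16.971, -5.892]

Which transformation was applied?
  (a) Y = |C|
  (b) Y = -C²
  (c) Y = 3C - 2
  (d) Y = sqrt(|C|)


Checking option (b) Y = -C²:
  C = -3.773 -> Y = -14.236 ✓
  C = -2.942 -> Y = -8.654 ✓
  C = -3.774 -> Y = -14.246 ✓
All samples match this transformation.

(b) -C²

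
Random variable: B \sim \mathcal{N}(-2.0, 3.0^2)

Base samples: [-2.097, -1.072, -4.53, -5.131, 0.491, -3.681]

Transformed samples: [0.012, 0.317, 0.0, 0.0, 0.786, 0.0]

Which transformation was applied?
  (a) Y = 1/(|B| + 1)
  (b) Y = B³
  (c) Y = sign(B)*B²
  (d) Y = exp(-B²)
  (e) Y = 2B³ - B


Checking option (d) Y = exp(-B²):
  B = -2.097 -> Y = 0.012 ✓
  B = -1.072 -> Y = 0.317 ✓
  B = -4.53 -> Y = 0.0 ✓
All samples match this transformation.

(d) exp(-B²)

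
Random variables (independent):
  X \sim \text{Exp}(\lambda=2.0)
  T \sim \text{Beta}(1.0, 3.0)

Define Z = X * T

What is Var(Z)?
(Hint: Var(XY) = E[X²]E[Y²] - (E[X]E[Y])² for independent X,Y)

Var(XY) = E[X²]E[Y²] - (E[X]E[Y])²
E[X] = 0.5, Var(X) = 0.25
E[T] = 0.25, Var(T) = 0.0375
E[X²] = 0.25 + 0.5² = 0.5
E[T²] = 0.0375 + 0.25² = 0.1
Var(Z) = 0.5*0.1 - (0.5*0.25)²
= 0.05 - 0.015625 = 0.034375

0.034375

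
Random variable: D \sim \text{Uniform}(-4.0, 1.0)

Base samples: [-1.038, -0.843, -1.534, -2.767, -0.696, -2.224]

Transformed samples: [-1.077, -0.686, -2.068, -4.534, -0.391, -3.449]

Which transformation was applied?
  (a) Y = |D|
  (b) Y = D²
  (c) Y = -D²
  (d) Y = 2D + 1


Checking option (d) Y = 2D + 1:
  D = -1.038 -> Y = -1.077 ✓
  D = -0.843 -> Y = -0.686 ✓
  D = -1.534 -> Y = -2.068 ✓
All samples match this transformation.

(d) 2D + 1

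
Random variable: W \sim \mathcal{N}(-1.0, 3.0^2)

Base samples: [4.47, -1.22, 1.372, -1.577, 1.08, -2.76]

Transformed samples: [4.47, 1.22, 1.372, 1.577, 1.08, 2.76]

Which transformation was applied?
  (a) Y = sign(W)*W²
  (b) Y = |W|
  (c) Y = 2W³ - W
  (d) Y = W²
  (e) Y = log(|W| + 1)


Checking option (b) Y = |W|:
  W = 4.47 -> Y = 4.47 ✓
  W = -1.22 -> Y = 1.22 ✓
  W = 1.372 -> Y = 1.372 ✓
All samples match this transformation.

(b) |W|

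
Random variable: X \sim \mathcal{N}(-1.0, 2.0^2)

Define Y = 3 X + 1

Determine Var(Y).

For Y = aX + b: Var(Y) = a² * Var(X)
Var(X) = 2.0^2 = 4
Var(Y) = 3² * 4 = 9 * 4 = 36

36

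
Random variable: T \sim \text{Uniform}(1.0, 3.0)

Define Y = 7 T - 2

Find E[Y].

For Y = 7T - 2:
E[Y] = 7 * E[T] - 2
E[T] = (1 + 3)/2 = 2
E[Y] = 7 * 2 - 2 = 12

12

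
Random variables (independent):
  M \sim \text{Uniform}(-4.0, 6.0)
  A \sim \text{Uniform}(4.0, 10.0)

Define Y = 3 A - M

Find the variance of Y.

For independent RVs: Var(aX + bY) = a²Var(X) + b²Var(Y)
Var(M) = 8.3333333
Var(A) = 3
Var(Y) = (-1)²*8.3333333 + 3²*3
= 1*8.3333333 + 9*3 = 35.333333

35.333333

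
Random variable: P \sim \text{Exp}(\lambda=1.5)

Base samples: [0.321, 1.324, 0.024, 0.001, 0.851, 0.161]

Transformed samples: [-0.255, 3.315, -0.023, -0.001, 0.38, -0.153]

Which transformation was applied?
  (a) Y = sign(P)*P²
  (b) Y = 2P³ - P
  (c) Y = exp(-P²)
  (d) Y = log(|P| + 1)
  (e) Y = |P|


Checking option (b) Y = 2P³ - P:
  P = 0.321 -> Y = -0.255 ✓
  P = 1.324 -> Y = 3.315 ✓
  P = 0.024 -> Y = -0.023 ✓
All samples match this transformation.

(b) 2P³ - P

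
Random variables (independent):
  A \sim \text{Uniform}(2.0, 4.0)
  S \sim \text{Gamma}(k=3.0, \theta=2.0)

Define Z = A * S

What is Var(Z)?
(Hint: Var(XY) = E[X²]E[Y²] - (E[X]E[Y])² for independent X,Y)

Var(XY) = E[X²]E[Y²] - (E[X]E[Y])²
E[A] = 3, Var(A) = 0.33333333
E[S] = 6, Var(S) = 12
E[A²] = 0.33333333 + 3² = 9.3333333
E[S²] = 12 + 6² = 48
Var(Z) = 9.3333333*48 - (3*6)²
= 448 - 324 = 124

124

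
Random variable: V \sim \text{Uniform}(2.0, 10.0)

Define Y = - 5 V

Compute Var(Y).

For Y = aV + b: Var(Y) = a² * Var(V)
Var(V) = (10 - 2)^2/12 = 5.3333333
Var(Y) = (-5)² * 5.3333333 = 25 * 5.3333333 = 133.33333

133.33333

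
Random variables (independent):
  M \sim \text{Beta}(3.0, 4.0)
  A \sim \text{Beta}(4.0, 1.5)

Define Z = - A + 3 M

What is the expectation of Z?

E[Z] = 3*E[M] - 1*E[A]
E[M] = 0.42857143
E[A] = 0.72727273
E[Z] = 3*0.42857143 - 1*0.72727273 = 0.55844156

0.55844156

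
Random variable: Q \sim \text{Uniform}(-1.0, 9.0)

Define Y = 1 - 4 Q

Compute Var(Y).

For Y = aQ + b: Var(Y) = a² * Var(Q)
Var(Q) = (9 + 1)^2/12 = 8.3333333
Var(Y) = (-4)² * 8.3333333 = 16 * 8.3333333 = 133.33333

133.33333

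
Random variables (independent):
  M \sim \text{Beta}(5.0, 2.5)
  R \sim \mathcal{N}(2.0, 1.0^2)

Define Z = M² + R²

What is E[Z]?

E[Z] = E[M²] + E[R²]
E[M²] = Var(M) + E[M]² = 0.026143791 + 0.44444444 = 0.47058824
E[R²] = Var(R) + E[R]² = 1 + 4 = 5
E[Z] = 0.47058824 + 5 = 5.4705882

5.4705882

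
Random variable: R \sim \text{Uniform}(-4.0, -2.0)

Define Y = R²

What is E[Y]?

E[R²] = Var(R) + (E[R])² = 0.33333333 + 9 = 9.3333333

9.3333333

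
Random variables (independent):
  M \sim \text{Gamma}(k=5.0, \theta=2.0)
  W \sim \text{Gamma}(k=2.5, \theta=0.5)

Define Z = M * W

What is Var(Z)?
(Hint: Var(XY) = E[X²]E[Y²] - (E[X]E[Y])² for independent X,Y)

Var(XY) = E[X²]E[Y²] - (E[X]E[Y])²
E[M] = 10, Var(M) = 20
E[W] = 1.25, Var(W) = 0.625
E[M²] = 20 + 10² = 120
E[W²] = 0.625 + 1.25² = 2.1875
Var(Z) = 120*2.1875 - (10*1.25)²
= 262.5 - 156.25 = 106.25

106.25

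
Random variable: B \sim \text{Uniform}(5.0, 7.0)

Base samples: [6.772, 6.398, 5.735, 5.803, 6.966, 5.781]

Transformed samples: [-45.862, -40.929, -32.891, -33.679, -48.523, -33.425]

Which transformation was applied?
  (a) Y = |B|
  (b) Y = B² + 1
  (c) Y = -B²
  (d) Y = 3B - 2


Checking option (c) Y = -B²:
  B = 6.772 -> Y = -45.862 ✓
  B = 6.398 -> Y = -40.929 ✓
  B = 5.735 -> Y = -32.891 ✓
All samples match this transformation.

(c) -B²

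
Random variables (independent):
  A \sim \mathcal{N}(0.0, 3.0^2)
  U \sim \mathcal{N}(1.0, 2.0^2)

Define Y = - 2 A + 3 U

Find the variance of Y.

For independent RVs: Var(aX + bY) = a²Var(X) + b²Var(Y)
Var(A) = 9
Var(U) = 4
Var(Y) = (-2)²*9 + 3²*4
= 4*9 + 9*4 = 72

72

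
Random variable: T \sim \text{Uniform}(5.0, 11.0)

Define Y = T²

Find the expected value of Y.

E[T²] = Var(T) + (E[T])² = 3 + 64 = 67

67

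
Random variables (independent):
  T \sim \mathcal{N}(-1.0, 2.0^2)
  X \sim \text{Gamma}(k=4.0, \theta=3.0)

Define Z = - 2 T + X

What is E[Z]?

E[Z] = -2*E[T] + 1*E[X]
E[T] = -1
E[X] = 12
E[Z] = -2*(-1) + 1*12 = 14

14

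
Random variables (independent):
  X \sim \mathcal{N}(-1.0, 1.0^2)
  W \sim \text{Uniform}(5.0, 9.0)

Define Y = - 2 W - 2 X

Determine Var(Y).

For independent RVs: Var(aX + bY) = a²Var(X) + b²Var(Y)
Var(X) = 1
Var(W) = 1.3333333
Var(Y) = (-2)²*1 + (-2)²*1.3333333
= 4*1 + 4*1.3333333 = 9.3333333

9.3333333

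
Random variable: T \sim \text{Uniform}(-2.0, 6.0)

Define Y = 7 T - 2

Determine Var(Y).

For Y = aT + b: Var(Y) = a² * Var(T)
Var(T) = (6 + 2)^2/12 = 5.3333333
Var(Y) = 7² * 5.3333333 = 49 * 5.3333333 = 261.33333

261.33333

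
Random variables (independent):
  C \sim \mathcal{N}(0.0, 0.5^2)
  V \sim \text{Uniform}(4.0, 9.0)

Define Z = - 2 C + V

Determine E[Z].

E[Z] = -2*E[C] + 1*E[V]
E[C] = 0
E[V] = 6.5
E[Z] = -2*0 + 1*6.5 = 6.5

6.5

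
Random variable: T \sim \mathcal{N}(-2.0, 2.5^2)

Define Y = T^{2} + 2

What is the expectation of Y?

E[Y] = 1*E[T²] + 2
E[T] = -2
E[T²] = Var(T) + (E[T])² = 6.25 + 4 = 10.25
E[Y] = 1*10.25 + 2 = 12.25

12.25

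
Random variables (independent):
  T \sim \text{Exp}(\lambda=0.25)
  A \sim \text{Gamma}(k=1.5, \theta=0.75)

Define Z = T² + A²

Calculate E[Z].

E[Z] = E[T²] + E[A²]
E[T²] = Var(T) + E[T]² = 16 + 16 = 32
E[A²] = Var(A) + E[A]² = 0.84375 + 1.265625 = 2.109375
E[Z] = 32 + 2.109375 = 34.109375

34.109375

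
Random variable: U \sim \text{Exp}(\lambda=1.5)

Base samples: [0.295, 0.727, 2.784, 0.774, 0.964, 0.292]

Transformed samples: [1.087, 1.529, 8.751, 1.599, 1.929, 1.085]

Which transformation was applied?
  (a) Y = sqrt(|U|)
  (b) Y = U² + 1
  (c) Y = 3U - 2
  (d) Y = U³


Checking option (b) Y = U² + 1:
  U = 0.295 -> Y = 1.087 ✓
  U = 0.727 -> Y = 1.529 ✓
  U = 2.784 -> Y = 8.751 ✓
All samples match this transformation.

(b) U² + 1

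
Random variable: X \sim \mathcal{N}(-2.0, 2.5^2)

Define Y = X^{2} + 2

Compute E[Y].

E[Y] = 1*E[X²] + 2
E[X] = -2
E[X²] = Var(X) + (E[X])² = 6.25 + 4 = 10.25
E[Y] = 1*10.25 + 2 = 12.25

12.25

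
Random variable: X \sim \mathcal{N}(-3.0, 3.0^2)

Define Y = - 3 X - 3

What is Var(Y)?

For Y = aX + b: Var(Y) = a² * Var(X)
Var(X) = 3.0^2 = 9
Var(Y) = (-3)² * 9 = 9 * 9 = 81

81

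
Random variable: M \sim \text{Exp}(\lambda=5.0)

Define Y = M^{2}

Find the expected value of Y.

E[Y] = 1*E[M²]
E[M] = 0.2
E[M²] = Var(M) + (E[M])² = 0.04 + 0.04 = 0.08
E[Y] = 1*0.08 = 0.08

0.08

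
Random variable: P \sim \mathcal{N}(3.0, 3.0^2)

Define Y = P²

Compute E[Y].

E[P²] = Var(P) + (E[P])² = 9 + 9 = 18

18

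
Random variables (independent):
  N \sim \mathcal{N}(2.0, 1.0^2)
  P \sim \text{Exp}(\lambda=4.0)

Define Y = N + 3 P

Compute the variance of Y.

For independent RVs: Var(aX + bY) = a²Var(X) + b²Var(Y)
Var(N) = 1
Var(P) = 0.0625
Var(Y) = 1²*1 + 3²*0.0625
= 1*1 + 9*0.0625 = 1.5625

1.5625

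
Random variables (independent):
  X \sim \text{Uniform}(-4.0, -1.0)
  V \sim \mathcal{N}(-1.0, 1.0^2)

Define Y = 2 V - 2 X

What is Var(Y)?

For independent RVs: Var(aX + bY) = a²Var(X) + b²Var(Y)
Var(X) = 0.75
Var(V) = 1
Var(Y) = (-2)²*0.75 + 2²*1
= 4*0.75 + 4*1 = 7

7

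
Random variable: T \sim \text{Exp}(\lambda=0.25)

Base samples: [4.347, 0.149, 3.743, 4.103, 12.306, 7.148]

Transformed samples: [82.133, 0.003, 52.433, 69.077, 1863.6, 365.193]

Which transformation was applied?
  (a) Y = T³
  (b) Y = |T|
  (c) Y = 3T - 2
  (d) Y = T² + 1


Checking option (a) Y = T³:
  T = 4.347 -> Y = 82.133 ✓
  T = 0.149 -> Y = 0.003 ✓
  T = 3.743 -> Y = 52.433 ✓
All samples match this transformation.

(a) T³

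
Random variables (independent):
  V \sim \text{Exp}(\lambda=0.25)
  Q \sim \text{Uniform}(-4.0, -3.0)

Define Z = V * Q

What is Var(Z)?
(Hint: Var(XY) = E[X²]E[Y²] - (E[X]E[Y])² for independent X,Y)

Var(XY) = E[X²]E[Y²] - (E[X]E[Y])²
E[V] = 4, Var(V) = 16
E[Q] = -3.5, Var(Q) = 0.083333333
E[V²] = 16 + 4² = 32
E[Q²] = 0.083333333 + (-3.5)² = 12.333333
Var(Z) = 32*12.333333 - (4*(-3.5))²
= 394.66667 - 196 = 198.66667

198.66667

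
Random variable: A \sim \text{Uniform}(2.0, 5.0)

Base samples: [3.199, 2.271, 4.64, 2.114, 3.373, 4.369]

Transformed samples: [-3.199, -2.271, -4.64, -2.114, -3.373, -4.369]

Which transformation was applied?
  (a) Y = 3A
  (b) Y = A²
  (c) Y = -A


Checking option (c) Y = -A:
  A = 3.199 -> Y = -3.199 ✓
  A = 2.271 -> Y = -2.271 ✓
  A = 4.64 -> Y = -4.64 ✓
All samples match this transformation.

(c) -A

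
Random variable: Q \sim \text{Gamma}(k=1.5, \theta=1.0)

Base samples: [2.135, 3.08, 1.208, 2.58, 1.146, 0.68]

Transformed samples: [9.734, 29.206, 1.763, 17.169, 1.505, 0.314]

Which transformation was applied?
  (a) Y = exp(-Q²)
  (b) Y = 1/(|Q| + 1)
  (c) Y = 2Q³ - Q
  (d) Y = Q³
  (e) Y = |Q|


Checking option (d) Y = Q³:
  Q = 2.135 -> Y = 9.734 ✓
  Q = 3.08 -> Y = 29.206 ✓
  Q = 1.208 -> Y = 1.763 ✓
All samples match this transformation.

(d) Q³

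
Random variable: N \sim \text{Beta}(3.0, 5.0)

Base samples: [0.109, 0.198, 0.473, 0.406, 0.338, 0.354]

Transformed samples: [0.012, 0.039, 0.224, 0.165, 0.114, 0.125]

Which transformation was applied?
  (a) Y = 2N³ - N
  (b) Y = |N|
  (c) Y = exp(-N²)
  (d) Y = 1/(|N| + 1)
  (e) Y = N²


Checking option (e) Y = N²:
  N = 0.109 -> Y = 0.012 ✓
  N = 0.198 -> Y = 0.039 ✓
  N = 0.473 -> Y = 0.224 ✓
All samples match this transformation.

(e) N²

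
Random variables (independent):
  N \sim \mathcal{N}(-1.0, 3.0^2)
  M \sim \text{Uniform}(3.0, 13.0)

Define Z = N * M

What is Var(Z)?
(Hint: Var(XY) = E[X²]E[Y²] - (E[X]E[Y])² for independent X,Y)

Var(XY) = E[X²]E[Y²] - (E[X]E[Y])²
E[N] = -1, Var(N) = 9
E[M] = 8, Var(M) = 8.3333333
E[N²] = 9 + (-1)² = 10
E[M²] = 8.3333333 + 8² = 72.333333
Var(Z) = 10*72.333333 - (-1*8)²
= 723.33333 - 64 = 659.33333

659.33333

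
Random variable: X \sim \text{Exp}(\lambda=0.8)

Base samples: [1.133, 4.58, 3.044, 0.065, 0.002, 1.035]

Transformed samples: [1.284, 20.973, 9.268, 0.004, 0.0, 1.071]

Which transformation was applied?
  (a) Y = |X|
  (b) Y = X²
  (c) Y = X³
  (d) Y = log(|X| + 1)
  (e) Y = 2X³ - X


Checking option (b) Y = X²:
  X = 1.133 -> Y = 1.284 ✓
  X = 4.58 -> Y = 20.973 ✓
  X = 3.044 -> Y = 9.268 ✓
All samples match this transformation.

(b) X²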